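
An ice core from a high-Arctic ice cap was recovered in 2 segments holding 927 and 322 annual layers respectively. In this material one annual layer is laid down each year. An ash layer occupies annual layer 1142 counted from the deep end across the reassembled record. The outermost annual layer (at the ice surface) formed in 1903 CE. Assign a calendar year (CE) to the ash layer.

Total annual layers = 927 + 322 = 1249.
Between annual layer 1142 and the ice surface there are 1249 − 1142 = 107 annual layers.
Counting back 107 years from 1903 CE places the ash layer in 1903 − 107 = 1796 CE.

1796 CE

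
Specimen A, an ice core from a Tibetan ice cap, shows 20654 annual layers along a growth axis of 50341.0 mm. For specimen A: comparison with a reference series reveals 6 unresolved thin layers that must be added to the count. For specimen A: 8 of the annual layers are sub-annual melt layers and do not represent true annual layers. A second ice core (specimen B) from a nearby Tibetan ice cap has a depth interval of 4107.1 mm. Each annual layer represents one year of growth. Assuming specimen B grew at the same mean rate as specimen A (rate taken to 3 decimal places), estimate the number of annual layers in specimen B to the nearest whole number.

1685 annual layers

Specimen A: after corrections the count is 20654 − 8 + 6 = 20652 annual layers.
A: 50341.0 mm over 20652 years gives 50341.0 / 20652 ≈ 2.438 mm/yr.
For B, 4107.1 / 2.438 = 1684.62 years ≈ 1685 annual layers.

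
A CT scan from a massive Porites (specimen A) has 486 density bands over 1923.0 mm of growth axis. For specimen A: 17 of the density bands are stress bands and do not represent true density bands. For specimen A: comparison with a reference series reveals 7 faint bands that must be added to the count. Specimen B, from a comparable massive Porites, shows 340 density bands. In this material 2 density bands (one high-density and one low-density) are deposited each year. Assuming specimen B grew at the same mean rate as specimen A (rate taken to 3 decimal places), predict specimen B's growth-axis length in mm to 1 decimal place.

1373.6 mm

Specimen A: true density band count = 486 − 17 + 7 = 476.
Specimen A: dividing by 2 density bands per year: 476 / 2 = 238 years.
A: 1923.0 mm over 238 years gives 1923.0 / 238 ≈ 8.080 mm/yr.
Specimen B: dividing by 2 density bands per year: 340 / 2 = 170 years. B's length ≈ 8.080 × 170 = 1373.6 mm.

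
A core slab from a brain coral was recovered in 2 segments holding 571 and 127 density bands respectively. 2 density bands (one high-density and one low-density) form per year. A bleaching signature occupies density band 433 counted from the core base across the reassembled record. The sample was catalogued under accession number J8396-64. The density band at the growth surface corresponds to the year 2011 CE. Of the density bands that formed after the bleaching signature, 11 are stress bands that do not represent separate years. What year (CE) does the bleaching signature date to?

1884 CE

Total density bands = 571 + 127 = 698.
698 − 433 = 265 density bands lie beyond the bleaching signature toward the growth surface.
Excluding 11 false density bands: 265 − 11 = 254.
Dividing by 2 density bands per year: 254 / 2 = 127 years.
The density band at the growth surface is 2011 CE, so the bleaching signature dates to 2011 − 127 = 1884 CE.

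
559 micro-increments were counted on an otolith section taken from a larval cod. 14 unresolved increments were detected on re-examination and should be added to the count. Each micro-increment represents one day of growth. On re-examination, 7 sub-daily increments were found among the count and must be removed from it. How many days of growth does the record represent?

True micro-increment count = 559 − 7 + 14 = 566.
One micro-increment per day makes the duration 566 days.

566 days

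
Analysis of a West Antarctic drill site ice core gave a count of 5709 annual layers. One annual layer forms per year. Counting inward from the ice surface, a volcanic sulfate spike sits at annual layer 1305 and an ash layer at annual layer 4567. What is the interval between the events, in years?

The two markers are separated by 4567 − 1305 = 3262 annual layers.
At one annual layer per year, 3262 years elapsed between them.

3262 years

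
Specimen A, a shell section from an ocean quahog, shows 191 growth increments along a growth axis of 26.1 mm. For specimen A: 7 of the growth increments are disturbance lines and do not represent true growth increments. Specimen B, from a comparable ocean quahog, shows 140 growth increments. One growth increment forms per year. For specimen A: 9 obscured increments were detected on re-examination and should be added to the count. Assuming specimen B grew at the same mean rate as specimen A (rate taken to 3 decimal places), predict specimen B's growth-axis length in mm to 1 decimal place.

18.9 mm

Specimen A: correcting the raw count gives 191 − 7 + 9 = 193 true growth increments.
A: Mean rate = 26.1 mm / 193 years ≈ 0.135 mm per year.
B's length ≈ 0.135 × 140 = 18.9 mm.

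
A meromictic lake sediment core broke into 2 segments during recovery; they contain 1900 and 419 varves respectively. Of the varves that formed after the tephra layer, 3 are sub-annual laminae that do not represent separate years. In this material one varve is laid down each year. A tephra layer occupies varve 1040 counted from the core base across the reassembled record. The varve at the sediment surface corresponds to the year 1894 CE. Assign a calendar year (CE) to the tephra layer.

Total varves = 1900 + 419 = 2319.
The tephra layer sits at varve 1040 from the core base, so 2319 − 1040 = 1279 varves formed after it.
1279 − 3 false = 1276 true varves after the tephra layer.
1894 − 1276 = 618 CE.

618 CE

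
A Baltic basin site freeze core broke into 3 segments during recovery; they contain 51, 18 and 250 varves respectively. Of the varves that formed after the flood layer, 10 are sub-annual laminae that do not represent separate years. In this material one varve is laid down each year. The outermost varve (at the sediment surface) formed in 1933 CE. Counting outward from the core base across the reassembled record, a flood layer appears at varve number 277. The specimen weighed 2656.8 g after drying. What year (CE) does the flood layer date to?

Total varves = 51 + 18 + 250 = 319.
319 − 277 = 42 varves lie beyond the flood layer toward the sediment surface.
Removing the 10 false varves leaves 42 − 10 = 32 true varves beyond the flood layer.
1933 − 32 = 1901 CE.

1901 CE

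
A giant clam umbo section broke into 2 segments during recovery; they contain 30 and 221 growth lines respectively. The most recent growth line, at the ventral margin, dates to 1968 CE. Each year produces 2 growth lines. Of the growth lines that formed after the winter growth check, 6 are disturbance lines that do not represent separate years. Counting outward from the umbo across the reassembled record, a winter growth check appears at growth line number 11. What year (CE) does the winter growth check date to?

1851 CE

Total growth lines = 30 + 221 = 251.
The winter growth check sits at growth line 11 from the umbo, so 251 − 11 = 240 growth lines formed after it.
Removing the 6 false growth lines leaves 240 − 6 = 234 true growth lines beyond the winter growth check.
With 2 growth lines per year, 234 / 2 = 117 years.
Counting back 117 years from 1968 CE places the winter growth check in 1968 − 117 = 1851 CE.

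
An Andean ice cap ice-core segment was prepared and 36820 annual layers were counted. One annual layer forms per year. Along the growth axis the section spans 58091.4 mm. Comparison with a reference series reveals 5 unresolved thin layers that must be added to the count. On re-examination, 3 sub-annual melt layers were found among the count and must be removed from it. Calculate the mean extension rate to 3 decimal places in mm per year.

Correcting the raw count gives 36820 − 3 + 5 = 36822 true annual layers.
Mean rate = 58091.4 mm / 36822 years ≈ 1.578 mm per year.

1.578 mm per year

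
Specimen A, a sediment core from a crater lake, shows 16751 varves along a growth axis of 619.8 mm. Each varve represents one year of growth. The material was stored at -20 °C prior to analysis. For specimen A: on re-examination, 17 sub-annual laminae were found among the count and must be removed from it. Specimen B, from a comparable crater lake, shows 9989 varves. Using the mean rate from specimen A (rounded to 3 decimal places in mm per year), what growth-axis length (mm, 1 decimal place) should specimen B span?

Specimen A: adjusted count: 16751 − 17 = 16734 varves.
A: 619.8 mm over 16734 years gives 619.8 / 16734 ≈ 0.037 mm/yr.
For B, 0.037 mm/year × 9989 years = 369.6 mm.

369.6 mm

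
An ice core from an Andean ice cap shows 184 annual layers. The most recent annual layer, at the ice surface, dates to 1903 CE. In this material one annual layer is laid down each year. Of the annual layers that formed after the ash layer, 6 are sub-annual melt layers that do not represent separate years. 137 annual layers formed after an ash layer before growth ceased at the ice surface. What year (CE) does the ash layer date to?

1772 CE

There are 137 annual layers younger than the ash layer.
137 − 6 false = 131 true annual layers after the ash layer.
Counting back 131 years from 1903 CE places the ash layer in 1903 − 131 = 1772 CE.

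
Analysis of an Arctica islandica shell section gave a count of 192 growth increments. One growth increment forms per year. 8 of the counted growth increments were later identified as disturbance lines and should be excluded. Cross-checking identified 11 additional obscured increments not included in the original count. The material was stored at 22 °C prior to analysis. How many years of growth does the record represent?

195 yr

Adjusted count: 192 − 8 + 11 = 195 growth increments.
One growth increment per year makes the duration 195 years.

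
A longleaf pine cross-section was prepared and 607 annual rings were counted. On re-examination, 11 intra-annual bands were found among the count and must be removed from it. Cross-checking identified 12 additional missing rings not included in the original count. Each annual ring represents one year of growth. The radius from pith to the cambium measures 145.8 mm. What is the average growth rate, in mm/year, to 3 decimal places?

Adjusted count: 607 − 11 + 12 = 608 annual rings.
145.8 mm over 608 years gives 145.8 / 608 ≈ 0.240 mm/year.

0.240 mm/year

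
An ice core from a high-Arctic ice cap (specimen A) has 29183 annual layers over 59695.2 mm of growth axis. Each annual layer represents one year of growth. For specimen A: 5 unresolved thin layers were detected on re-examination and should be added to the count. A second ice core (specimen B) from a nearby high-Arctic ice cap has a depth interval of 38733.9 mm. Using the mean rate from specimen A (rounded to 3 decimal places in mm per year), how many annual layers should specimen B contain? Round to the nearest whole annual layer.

18941 annual layers

Specimen A: adjusted count: 29183 + 5 = 29188 annual layers.
A: Mean rate = 59695.2 mm / 29188 years ≈ 2.045 mm per year.
For B, 38733.9 / 2.045 = 18940.78 years ≈ 18941 annual layers.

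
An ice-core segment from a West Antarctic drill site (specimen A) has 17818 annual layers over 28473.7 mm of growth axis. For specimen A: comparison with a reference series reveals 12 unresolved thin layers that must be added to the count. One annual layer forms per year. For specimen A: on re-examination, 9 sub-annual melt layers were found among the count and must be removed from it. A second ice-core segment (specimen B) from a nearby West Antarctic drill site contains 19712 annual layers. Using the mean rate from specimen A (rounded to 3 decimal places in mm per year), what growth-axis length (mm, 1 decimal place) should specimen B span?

Specimen A: after corrections the count is 17818 − 9 + 12 = 17821 annual layers.
A: Mean rate = 28473.7 mm / 17821 years ≈ 1.598 mm/yr.
B's length ≈ 1.598 × 19712 = 31499.8 mm.

31499.8 mm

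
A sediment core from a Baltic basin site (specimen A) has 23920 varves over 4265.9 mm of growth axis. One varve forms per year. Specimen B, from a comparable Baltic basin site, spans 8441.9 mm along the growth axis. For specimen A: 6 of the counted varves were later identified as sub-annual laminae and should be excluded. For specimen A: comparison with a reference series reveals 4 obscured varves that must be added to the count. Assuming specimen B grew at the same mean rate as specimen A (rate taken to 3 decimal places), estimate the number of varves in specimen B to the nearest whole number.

Specimen A: after corrections the count is 23920 − 6 + 4 = 23918 varves.
A: 4265.9 mm over 23918 years gives 4265.9 / 23918 ≈ 0.178 mm per year.
Specimen B: 8441.9 mm / 0.178 mm per year = 47426.40 years ≈ 47426 varves.

47426 varves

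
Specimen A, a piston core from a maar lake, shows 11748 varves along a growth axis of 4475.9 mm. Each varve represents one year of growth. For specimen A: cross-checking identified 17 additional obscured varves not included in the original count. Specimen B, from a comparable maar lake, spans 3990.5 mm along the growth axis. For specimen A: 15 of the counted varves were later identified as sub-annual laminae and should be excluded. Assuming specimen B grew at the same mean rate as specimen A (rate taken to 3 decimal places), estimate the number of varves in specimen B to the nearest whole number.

Specimen A: after corrections the count is 11748 − 15 + 17 = 11750 varves.
A: Mean rate = 4475.9 mm / 11750 years ≈ 0.381 mm per year.
Specimen B: 3990.5 mm / 0.381 mm per year = 10473.75 years ≈ 10474 varves.

10474 varves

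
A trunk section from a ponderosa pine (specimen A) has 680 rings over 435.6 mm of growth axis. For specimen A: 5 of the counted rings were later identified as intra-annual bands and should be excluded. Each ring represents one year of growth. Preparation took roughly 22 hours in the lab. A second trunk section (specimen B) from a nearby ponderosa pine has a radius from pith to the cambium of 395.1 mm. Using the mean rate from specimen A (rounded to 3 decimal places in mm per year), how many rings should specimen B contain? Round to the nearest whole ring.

Specimen A: correcting the raw count gives 680 − 5 = 675 true rings.
A: 435.6 mm over 675 years gives 435.6 / 675 ≈ 0.645 mm/yr.
B spans 395.1 / 0.645 = 612.56 years ≈ 613 rings.

613 rings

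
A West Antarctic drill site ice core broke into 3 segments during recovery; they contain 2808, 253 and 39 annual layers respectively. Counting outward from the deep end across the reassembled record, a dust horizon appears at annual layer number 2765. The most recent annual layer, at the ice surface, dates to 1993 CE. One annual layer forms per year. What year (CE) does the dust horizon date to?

Total annual layers = 2808 + 253 + 39 = 3100.
Between annual layer 2765 and the ice surface there are 3100 − 2765 = 335 annual layers.
Counting back 335 years from 1993 CE places the dust horizon in 1993 − 335 = 1658 CE.

1658 CE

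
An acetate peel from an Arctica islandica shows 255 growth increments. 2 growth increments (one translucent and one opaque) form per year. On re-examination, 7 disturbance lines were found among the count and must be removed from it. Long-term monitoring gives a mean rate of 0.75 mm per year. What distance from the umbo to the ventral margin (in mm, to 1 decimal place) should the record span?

Correcting the raw count gives 255 − 7 = 248 true growth increments.
Dividing by 2 growth increments per year: 248 / 2 = 124 years.
Length ≈ 0.75 × 124 = 93.0 mm.

93.0 mm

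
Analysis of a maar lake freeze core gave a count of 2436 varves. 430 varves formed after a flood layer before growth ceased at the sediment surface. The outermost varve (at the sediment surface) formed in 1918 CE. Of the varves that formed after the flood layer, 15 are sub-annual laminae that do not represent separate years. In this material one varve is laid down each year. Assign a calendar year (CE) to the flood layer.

430 varves post-date the flood layer.
Excluding 15 false varves: 430 − 15 = 415.
1918 − 415 = 1503 CE.

1503 CE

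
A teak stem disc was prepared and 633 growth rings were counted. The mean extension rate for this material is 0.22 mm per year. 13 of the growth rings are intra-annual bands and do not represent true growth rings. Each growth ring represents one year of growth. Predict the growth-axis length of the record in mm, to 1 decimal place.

True growth ring count = 633 − 13 = 620.
Predicted length = 0.22 mm/year × 620 years = 136.4 mm.

136.4 mm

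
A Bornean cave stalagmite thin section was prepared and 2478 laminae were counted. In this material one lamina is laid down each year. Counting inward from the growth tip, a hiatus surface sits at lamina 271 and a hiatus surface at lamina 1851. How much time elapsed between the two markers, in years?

Separation: 1851 − 271 = 1580 laminae.
That is 1580 years at one lamina per year.

1580 yr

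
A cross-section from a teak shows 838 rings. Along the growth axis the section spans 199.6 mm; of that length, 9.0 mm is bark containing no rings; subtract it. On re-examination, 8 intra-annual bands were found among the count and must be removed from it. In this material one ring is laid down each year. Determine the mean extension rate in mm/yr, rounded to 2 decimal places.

0.23 mm/yr

Adjusted count: 838 − 8 = 830 rings.
The growth record spans 199.6 − 9.0 = 190.6 mm.
Mean rate = 190.6 mm / 830 years ≈ 0.23 mm/yr.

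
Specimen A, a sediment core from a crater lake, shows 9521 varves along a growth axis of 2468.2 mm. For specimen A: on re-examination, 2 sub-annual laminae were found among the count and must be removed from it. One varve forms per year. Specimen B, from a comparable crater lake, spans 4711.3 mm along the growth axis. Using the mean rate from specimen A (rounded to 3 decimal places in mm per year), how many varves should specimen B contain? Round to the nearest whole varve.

18190 varves

Specimen A: after corrections the count is 9521 − 2 = 9519 varves.
A: 2468.2 mm over 9519 years gives 2468.2 / 9519 ≈ 0.259 mm per year.
Specimen B: 4711.3 mm / 0.259 mm per year = 18190.35 years ≈ 18190 varves.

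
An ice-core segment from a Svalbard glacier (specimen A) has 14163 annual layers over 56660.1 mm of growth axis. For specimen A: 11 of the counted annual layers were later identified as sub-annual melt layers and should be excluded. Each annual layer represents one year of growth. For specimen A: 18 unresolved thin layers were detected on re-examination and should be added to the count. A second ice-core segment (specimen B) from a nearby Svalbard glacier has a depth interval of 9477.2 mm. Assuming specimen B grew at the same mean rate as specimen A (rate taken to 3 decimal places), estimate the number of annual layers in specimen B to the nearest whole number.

Specimen A: true annual layer count = 14163 − 11 + 18 = 14170.
A: Extension rate ≈ 56660.1 / 14170 = 3.999 mm per year.
B spans 9477.2 / 3.999 = 2369.89 years ≈ 2370 annual layers.

2370 annual layers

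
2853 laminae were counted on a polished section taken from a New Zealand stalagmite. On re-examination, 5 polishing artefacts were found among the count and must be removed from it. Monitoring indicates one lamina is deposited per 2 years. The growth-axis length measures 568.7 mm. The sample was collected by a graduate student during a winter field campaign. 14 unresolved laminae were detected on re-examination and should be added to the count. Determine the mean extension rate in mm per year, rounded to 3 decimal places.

0.099 mm per year

Adjusted count: 2853 − 5 + 14 = 2862 laminae.
Multiplying by 2 years per lamina: 2862 × 2 = 5724 years.
Mean rate = 568.7 mm / 5724 years ≈ 0.099 mm per year.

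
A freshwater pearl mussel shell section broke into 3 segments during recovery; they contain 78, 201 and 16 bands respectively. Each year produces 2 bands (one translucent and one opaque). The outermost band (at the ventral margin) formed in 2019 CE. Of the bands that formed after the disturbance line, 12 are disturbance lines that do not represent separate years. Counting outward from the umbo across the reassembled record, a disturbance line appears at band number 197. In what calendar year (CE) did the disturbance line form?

Total bands = 78 + 201 + 16 = 295.
295 − 197 = 98 bands lie beyond the disturbance line toward the ventral margin.
Excluding 12 false bands: 98 − 12 = 86.
With 2 bands per year, 86 / 2 = 43 years.
The band at the ventral margin is 2019 CE, so the disturbance line dates to 2019 − 43 = 1976 CE.

1976 CE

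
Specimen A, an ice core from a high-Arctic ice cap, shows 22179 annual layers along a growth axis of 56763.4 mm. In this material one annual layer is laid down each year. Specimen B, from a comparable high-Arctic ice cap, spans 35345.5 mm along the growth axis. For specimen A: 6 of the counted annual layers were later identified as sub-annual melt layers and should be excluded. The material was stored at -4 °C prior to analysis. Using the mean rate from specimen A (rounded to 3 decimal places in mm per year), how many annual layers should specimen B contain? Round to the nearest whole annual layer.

Specimen A: true annual layer count = 22179 − 6 = 22173.
A: Extension rate ≈ 56763.4 / 22173 = 2.560 mm/yr.
For B, 35345.5 / 2.560 = 13806.84 years ≈ 13807 annual layers.

13807 annual layers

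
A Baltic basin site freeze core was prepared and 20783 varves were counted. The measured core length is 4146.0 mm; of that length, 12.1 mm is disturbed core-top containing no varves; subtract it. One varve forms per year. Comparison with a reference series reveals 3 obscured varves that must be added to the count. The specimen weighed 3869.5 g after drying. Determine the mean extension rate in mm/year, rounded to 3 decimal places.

0.199 mm/year

Adjusted count: 20783 + 3 = 20786 varves.
Net length = 4146.0 − 12.1 = 4133.9 mm.
Mean rate = 4133.9 mm / 20786 years ≈ 0.199 mm/year.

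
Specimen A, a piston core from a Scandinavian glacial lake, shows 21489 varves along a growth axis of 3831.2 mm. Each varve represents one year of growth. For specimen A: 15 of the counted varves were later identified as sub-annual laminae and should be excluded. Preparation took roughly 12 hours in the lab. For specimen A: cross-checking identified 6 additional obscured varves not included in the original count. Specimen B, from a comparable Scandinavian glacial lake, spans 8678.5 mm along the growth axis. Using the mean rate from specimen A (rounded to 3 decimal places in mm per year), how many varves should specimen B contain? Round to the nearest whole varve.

48756 varves

Specimen A: adjusted count: 21489 − 15 + 6 = 21480 varves.
A: 3831.2 mm over 21480 years gives 3831.2 / 21480 ≈ 0.178 mm per year.
B spans 8678.5 / 0.178 = 48755.62 years ≈ 48756 varves.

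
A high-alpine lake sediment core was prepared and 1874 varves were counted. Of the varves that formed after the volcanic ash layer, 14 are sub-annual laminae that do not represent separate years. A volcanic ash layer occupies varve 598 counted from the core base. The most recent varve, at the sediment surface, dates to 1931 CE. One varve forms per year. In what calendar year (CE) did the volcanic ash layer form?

The volcanic ash layer sits at varve 598 from the core base, so 1874 − 598 = 1276 varves formed after it.
Excluding 14 false varves: 1276 − 14 = 1262.
1931 − 1262 = 669 CE.

669 CE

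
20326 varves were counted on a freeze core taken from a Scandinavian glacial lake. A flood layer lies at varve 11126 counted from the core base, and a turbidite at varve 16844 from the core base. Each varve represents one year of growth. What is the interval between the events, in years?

Separation: 16844 − 11126 = 5718 varves.
One varve per year makes the interval 5718 years.

5718 yr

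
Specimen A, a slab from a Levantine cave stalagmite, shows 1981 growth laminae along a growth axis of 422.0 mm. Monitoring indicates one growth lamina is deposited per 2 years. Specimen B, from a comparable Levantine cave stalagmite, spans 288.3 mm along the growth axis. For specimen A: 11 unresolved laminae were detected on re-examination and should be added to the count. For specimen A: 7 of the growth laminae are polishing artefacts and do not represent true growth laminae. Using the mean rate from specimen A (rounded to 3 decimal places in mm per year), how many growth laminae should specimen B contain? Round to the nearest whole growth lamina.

1360 growth laminae

Specimen A: true growth lamina count = 1981 − 7 + 11 = 1985.
Specimen A: multiplying by 2 years per growth lamina: 1985 × 2 = 3970 years.
A: 422.0 mm over 3970 years gives 422.0 / 3970 ≈ 0.106 mm/yr.
Specimen B: 288.3 mm / 0.106 mm per year = 2719.81 years; at 2 years per growth lamina that is 2719.81 / 2 ≈ 1360 growth laminae.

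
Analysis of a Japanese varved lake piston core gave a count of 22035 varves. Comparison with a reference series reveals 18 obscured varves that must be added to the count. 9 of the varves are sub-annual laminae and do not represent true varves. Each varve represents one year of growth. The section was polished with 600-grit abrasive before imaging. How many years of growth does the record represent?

22044 yr

After corrections the count is 22035 − 9 + 18 = 22044 varves.
One varve per year makes the duration 22044 years.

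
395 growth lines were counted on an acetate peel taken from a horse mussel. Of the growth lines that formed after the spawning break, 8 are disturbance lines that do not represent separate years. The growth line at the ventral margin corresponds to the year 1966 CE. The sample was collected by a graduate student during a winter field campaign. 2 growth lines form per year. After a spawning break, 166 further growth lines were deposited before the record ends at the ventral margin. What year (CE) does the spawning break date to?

166 growth lines formed after the spawning break.
Removing the 8 false growth lines leaves 166 − 8 = 158 true growth lines beyond the spawning break.
158 growth lines at 2 per year is 158 / 2 = 79 years.
1966 − 79 = 1887 CE.

1887 CE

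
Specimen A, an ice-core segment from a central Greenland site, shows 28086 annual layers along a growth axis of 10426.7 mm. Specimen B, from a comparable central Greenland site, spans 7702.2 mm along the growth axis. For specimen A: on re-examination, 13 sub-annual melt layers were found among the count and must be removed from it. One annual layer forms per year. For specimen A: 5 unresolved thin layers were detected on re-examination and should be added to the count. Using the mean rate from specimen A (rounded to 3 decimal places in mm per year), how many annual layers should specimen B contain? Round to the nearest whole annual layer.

20761 annual layers

Specimen A: after corrections the count is 28086 − 13 + 5 = 28078 annual layers.
A: Mean rate = 10426.7 mm / 28078 years ≈ 0.371 mm/yr.
For B, 7702.2 / 0.371 = 20760.65 years ≈ 20761 annual layers.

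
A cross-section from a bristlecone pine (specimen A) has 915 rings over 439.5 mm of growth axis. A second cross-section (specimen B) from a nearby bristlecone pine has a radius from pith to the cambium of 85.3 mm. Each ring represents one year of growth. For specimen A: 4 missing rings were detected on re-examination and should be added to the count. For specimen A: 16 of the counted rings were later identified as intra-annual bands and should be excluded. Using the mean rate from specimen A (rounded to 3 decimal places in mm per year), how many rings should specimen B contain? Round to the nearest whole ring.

175 rings

Specimen A: true ring count = 915 − 16 + 4 = 903.
A: Extension rate ≈ 439.5 / 903 = 0.487 mm/yr.
Specimen B: 85.3 mm / 0.487 mm per year = 175.15 years ≈ 175 rings.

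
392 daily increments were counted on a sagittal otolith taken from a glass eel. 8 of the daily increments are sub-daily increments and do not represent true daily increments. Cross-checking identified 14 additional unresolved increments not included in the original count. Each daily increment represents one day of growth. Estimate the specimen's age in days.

398 days

True daily increment count = 392 − 8 + 14 = 398.
One daily increment per day makes the duration 398 days.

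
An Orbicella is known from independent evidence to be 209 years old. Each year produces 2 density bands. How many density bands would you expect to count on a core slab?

209 years at 2 density bands per year gives 209 × 2 = 418 density bands.
So 418 density bands should be present.

418 density bands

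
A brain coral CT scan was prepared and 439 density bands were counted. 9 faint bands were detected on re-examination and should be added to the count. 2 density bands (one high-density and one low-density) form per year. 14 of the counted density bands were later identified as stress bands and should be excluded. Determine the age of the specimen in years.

After corrections the count is 439 − 14 + 9 = 434 density bands.
With 2 density bands per year, 434 / 2 = 217 years.

217 years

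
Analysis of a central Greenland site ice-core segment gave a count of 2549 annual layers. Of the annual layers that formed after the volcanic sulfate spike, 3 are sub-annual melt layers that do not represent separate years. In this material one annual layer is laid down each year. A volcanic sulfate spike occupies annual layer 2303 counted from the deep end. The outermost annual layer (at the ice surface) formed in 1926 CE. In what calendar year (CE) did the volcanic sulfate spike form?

1683 CE

2549 − 2303 = 246 annual layers lie beyond the volcanic sulfate spike toward the ice surface.
Excluding 3 false annual layers: 246 − 3 = 243.
The annual layer at the ice surface is 1926 CE, so the volcanic sulfate spike dates to 1926 − 243 = 1683 CE.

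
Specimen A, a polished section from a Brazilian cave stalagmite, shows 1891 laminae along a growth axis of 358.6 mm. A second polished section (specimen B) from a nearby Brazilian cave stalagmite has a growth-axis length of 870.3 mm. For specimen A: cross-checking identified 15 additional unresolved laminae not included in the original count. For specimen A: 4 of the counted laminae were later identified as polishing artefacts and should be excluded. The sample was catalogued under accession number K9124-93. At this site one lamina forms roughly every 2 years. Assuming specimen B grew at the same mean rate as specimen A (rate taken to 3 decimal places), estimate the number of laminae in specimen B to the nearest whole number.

4629 laminae

Specimen A: correcting the raw count gives 1891 − 4 + 15 = 1902 true laminae.
Specimen A: multiplying by 2 years per lamina: 1902 × 2 = 3804 years.
A: Mean rate = 358.6 mm / 3804 years ≈ 0.094 mm/yr.
Specimen B: 870.3 mm / 0.094 mm per year = 9258.51 years; at 2 years per lamina that is 9258.51 / 2 ≈ 4629 laminae.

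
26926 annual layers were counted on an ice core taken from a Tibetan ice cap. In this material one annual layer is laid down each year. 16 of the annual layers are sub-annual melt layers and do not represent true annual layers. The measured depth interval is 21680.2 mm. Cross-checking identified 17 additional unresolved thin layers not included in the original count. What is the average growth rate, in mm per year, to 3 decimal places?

Adjusted count: 26926 − 16 + 17 = 26927 annual layers.
21680.2 mm over 26927 years gives 21680.2 / 26927 ≈ 0.805 mm per year.

0.805 mm per year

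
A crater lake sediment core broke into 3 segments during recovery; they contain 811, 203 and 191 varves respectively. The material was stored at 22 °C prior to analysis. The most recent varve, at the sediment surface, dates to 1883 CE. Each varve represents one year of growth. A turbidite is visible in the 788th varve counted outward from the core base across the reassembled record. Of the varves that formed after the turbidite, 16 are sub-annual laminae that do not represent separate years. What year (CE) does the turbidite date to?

1482 CE

Total varves = 811 + 203 + 191 = 1205.
Between varve 788 and the sediment surface there are 1205 − 788 = 417 varves.
Excluding 16 false varves: 417 − 16 = 401.
Counting back 401 years from 1883 CE places the turbidite in 1883 − 401 = 1482 CE.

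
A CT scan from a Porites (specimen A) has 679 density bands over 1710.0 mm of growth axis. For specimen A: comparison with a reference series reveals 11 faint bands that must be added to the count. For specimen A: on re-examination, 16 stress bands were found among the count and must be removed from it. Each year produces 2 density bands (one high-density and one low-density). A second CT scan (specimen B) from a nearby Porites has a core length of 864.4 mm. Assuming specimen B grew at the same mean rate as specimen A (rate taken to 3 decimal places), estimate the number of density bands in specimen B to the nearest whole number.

Specimen A: adjusted count: 679 − 16 + 11 = 674 density bands.
Specimen A: dividing by 2 density bands per year: 674 / 2 = 337 years.
A: Mean rate = 1710.0 mm / 337 years ≈ 5.074 mm per year.
For B, 864.4 / 5.074 = 170.36 years; at 2 density bands per year that is 170.36 × 2 ≈ 341 density bands.

341 density bands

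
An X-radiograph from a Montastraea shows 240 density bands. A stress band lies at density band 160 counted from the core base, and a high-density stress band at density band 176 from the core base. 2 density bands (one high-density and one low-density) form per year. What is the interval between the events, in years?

The two markers are separated by 176 − 160 = 16 density bands.
Dividing by 2 density bands per year: 16 / 2 = 8 years.

8 years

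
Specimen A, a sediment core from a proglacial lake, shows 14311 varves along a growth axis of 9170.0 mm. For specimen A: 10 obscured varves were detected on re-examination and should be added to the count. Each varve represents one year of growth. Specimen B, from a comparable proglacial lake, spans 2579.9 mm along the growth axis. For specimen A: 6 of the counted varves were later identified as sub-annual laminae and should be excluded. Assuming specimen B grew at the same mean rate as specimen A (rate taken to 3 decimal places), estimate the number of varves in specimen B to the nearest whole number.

4025 varves

Specimen A: after corrections the count is 14311 − 6 + 10 = 14315 varves.
A: Mean rate = 9170.0 mm / 14315 years ≈ 0.641 mm per year.
B spans 2579.9 / 0.641 = 4024.80 years ≈ 4025 varves.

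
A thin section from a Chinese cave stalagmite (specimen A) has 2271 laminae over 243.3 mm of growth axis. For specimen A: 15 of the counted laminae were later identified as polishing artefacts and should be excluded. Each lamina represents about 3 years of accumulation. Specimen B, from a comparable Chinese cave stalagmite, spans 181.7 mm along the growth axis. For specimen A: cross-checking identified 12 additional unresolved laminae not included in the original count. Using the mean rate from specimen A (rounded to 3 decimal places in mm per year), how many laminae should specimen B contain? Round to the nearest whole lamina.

1682 laminae

Specimen A: after corrections the count is 2271 − 15 + 12 = 2268 laminae.
Specimen A: multiplying by 3 years per lamina: 2268 × 3 = 6804 years.
A: Extension rate ≈ 243.3 / 6804 = 0.036 mm/yr.
Specimen B: 181.7 mm / 0.036 mm per year = 5047.22 years; at 3 years per lamina that is 5047.22 / 3 ≈ 1682 laminae.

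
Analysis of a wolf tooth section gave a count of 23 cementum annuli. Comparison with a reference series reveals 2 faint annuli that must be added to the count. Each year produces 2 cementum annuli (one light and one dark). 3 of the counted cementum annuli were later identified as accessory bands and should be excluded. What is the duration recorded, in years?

11 years

True cementum annulus count = 23 − 3 + 2 = 22.
With 2 cementum annuli per year, 22 / 2 = 11 years.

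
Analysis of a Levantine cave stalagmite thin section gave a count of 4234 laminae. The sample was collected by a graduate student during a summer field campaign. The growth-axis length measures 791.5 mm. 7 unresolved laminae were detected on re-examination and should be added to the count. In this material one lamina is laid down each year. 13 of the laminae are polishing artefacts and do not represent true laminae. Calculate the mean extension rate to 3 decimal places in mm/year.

0.187 mm/year

True lamina count = 4234 − 13 + 7 = 4228.
Extension rate ≈ 791.5 / 4228 = 0.187 mm/year.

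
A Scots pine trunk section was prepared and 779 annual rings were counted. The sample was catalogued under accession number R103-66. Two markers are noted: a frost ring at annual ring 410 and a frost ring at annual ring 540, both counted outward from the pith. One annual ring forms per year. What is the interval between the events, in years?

540 − 410 = 130 annual rings lie between the two events.
One annual ring per year makes the interval 130 years.

130 yr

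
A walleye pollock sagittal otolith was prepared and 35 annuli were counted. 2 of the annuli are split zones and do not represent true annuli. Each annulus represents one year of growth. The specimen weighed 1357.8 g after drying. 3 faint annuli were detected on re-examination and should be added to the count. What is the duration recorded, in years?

After corrections the count is 35 − 2 + 3 = 36 annuli.
At one annulus per year, that is 36 years.

36 yr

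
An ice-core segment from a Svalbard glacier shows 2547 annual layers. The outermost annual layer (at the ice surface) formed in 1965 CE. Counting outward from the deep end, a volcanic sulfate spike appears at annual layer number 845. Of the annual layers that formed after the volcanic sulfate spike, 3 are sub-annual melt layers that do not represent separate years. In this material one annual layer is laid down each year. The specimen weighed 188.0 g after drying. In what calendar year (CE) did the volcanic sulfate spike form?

266 CE

2547 − 845 = 1702 annual layers lie beyond the volcanic sulfate spike toward the ice surface.
Removing the 3 false annual layers leaves 1702 − 3 = 1699 true annual layers beyond the volcanic sulfate spike.
Counting back 1699 years from 1965 CE places the volcanic sulfate spike in 1965 − 1699 = 266 CE.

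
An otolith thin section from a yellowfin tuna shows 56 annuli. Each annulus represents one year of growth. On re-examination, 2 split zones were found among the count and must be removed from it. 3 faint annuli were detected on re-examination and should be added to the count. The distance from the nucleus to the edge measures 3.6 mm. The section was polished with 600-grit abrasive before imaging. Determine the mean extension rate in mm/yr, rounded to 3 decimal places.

Adjusted count: 56 − 2 + 3 = 57 annuli.
Mean rate = 3.6 mm / 57 years ≈ 0.063 mm/yr.

0.063 mm/yr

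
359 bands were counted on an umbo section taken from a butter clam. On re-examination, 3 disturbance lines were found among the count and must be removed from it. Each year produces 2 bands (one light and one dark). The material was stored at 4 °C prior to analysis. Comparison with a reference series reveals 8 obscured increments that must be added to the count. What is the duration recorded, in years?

182 years

Adjusted count: 359 − 3 + 8 = 364 bands.
Dividing by 2 bands per year: 364 / 2 = 182 years.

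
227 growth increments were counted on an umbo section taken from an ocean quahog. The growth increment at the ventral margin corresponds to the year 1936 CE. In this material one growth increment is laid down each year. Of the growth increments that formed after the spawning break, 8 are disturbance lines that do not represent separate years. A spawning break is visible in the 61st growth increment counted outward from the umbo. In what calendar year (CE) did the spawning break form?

1778 CE

227 − 61 = 166 growth increments lie beyond the spawning break toward the ventral margin.
Removing the 8 false growth increments leaves 166 − 8 = 158 true growth increments beyond the spawning break.
The growth increment at the ventral margin is 1936 CE, so the spawning break dates to 1936 − 158 = 1778 CE.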